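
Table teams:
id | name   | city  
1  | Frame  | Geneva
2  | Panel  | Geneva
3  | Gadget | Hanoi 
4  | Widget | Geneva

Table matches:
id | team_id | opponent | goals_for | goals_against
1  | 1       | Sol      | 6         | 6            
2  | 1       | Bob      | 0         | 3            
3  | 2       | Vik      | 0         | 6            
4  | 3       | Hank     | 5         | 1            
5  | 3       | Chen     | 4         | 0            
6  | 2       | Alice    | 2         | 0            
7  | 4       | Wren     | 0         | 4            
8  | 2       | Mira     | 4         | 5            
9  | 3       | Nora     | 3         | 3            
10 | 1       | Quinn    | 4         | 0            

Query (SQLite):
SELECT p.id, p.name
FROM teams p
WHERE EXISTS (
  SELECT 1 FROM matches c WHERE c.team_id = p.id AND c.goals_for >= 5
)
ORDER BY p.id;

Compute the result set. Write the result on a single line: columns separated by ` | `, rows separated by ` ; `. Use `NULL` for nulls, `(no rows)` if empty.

1 | Frame ; 3 | Gadget

For each teams row, check whether any matches with matching team_id has goals_for >= 5.
Keep rows where that is true.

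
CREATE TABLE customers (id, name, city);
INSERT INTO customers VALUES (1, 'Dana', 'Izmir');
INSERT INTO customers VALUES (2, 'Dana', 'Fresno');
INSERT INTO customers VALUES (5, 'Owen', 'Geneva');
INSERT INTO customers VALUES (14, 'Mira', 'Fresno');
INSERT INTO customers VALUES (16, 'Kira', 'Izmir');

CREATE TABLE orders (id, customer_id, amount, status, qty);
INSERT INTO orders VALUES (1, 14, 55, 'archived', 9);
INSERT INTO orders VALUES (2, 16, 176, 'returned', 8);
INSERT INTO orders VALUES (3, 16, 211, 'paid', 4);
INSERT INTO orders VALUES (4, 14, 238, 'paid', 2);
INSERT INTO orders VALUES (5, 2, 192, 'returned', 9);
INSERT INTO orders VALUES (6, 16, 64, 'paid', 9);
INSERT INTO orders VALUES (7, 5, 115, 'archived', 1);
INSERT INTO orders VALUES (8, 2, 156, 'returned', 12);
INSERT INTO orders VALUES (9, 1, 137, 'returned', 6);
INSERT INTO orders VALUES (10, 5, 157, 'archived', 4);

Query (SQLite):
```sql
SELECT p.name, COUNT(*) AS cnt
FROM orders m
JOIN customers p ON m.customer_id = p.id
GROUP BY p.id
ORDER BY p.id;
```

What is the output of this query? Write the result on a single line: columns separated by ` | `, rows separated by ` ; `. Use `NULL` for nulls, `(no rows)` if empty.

Dana | 1 ; Dana | 2 ; Owen | 2 ; Mira | 2 ; Kira | 3

Join each orders row to its customers via customer_id.
Group joined rows by customers.id; compute COUNT(*) per group.
  1: ids {9} → COUNT(*)=1
  2: ids {5, 8} → COUNT(*)=2
  5: ids {7, 10} → COUNT(*)=2
  14: ids {1, 4} → COUNT(*)=2
  16: ids {2, 3, 6} → COUNT(*)=3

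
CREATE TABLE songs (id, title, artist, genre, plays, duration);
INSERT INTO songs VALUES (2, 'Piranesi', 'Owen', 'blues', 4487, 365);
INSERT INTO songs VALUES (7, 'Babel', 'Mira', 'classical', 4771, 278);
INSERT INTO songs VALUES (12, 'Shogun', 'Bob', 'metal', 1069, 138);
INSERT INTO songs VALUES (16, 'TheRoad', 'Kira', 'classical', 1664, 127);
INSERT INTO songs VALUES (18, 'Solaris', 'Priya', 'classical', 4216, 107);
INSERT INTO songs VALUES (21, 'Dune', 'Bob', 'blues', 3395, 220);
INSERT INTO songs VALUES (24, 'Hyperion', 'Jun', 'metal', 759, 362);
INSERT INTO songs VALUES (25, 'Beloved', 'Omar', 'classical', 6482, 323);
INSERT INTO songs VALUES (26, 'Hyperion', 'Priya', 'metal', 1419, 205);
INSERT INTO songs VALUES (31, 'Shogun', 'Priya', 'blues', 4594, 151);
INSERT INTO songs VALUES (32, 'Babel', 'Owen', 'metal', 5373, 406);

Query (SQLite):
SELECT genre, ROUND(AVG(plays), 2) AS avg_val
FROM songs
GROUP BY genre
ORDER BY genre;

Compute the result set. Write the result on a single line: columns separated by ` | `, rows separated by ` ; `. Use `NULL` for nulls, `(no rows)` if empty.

Partition songs by genre; compute ROUND(AVG(plays), 2) within each group.
  blues: ids {2, 21, 31} → ROUND(AVG(plays), 2)=4158.67
  classical: ids {7, 16, 18, 25} → ROUND(AVG(plays), 2)=4283.25
  metal: ids {12, 24, 26, 32} → ROUND(AVG(plays), 2)=2155

blues | 4158.67 ; classical | 4283.25 ; metal | 2155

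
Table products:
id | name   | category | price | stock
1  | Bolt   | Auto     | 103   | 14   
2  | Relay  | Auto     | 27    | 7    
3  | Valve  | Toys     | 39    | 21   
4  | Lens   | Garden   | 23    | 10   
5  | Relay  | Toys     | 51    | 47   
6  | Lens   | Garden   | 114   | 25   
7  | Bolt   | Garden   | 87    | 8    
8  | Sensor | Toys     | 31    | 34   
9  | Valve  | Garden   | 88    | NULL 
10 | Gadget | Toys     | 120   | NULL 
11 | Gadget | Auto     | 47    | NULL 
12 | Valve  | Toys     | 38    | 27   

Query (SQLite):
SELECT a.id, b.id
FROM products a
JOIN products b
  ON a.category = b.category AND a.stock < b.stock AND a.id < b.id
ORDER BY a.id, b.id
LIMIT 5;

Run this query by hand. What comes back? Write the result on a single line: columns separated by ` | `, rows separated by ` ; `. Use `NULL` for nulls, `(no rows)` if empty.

3 | 5 ; 3 | 8 ; 3 | 12 ; 4 | 6

Pairs (a,b) with same category, a.stock < b.stock, a.id < b.id.
category groups: Auto:{1,2,11} Garden:{4,6,7,9} Toys:{3,5,8,10,12}
Ordered by (a.id, b.id); first 5.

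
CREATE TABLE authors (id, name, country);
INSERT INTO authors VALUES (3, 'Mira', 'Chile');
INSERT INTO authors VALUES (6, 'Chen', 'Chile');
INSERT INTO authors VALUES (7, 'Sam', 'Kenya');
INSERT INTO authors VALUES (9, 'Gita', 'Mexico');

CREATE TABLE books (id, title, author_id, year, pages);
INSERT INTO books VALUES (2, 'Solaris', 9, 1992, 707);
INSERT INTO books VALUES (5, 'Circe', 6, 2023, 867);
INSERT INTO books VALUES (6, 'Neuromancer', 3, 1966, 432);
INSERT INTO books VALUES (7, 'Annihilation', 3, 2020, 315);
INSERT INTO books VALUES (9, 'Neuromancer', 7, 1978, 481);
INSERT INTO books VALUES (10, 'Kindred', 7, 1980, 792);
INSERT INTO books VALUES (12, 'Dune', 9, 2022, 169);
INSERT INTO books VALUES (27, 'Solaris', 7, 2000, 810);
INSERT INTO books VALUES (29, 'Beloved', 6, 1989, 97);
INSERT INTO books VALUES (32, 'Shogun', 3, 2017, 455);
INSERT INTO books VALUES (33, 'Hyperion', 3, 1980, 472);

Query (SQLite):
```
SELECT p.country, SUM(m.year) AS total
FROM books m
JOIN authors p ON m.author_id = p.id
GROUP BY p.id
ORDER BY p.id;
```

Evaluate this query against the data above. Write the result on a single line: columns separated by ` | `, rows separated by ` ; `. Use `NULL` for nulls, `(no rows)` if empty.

Chile | 7983 ; Chile | 4012 ; Kenya | 5958 ; Mexico | 4014

Join each books row to its authors via author_id.
Group joined rows by authors.id; compute SUM(m.year) per group.
  3: ids {6, 7, 32, 33} → SUM(m.year)=7983
  6: ids {5, 29} → SUM(m.year)=4012
  7: ids {9, 10, 27} → SUM(m.year)=5958
  9: ids {2, 12} → SUM(m.year)=4014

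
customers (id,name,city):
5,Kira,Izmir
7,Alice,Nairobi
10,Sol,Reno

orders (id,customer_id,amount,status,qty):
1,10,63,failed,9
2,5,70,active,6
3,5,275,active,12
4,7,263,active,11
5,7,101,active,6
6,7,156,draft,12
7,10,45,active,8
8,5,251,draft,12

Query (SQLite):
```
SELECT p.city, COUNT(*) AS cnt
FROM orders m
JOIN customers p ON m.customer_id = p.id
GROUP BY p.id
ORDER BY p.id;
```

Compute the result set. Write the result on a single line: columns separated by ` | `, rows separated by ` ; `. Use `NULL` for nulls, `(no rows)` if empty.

Izmir | 3 ; Nairobi | 3 ; Reno | 2

Join each orders row to its customers via customer_id.
Group joined rows by customers.id; compute COUNT(*) per group.
  5: ids {2, 3, 8} → COUNT(*)=3
  7: ids {4, 5, 6} → COUNT(*)=3
  10: ids {1, 7} → COUNT(*)=2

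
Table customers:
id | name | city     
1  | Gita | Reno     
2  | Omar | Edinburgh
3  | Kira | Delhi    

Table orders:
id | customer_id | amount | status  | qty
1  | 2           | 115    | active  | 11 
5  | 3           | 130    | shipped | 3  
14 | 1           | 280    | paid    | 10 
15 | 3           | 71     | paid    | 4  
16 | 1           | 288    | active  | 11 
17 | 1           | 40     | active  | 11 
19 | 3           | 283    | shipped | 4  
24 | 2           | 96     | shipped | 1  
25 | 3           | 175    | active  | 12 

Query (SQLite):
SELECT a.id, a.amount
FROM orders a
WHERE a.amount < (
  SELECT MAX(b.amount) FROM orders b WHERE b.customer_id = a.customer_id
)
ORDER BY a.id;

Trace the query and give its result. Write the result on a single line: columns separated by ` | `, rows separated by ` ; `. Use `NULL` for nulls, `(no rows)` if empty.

For each orders row a, compute MAX(amount) over rows sharing a.customer_id.
Keep row a if a.amount < that per-group MAX.
  customer_id=1: MAX(amount) = 288
  customer_id=2: MAX(amount) = 115
  customer_id=3: MAX(amount) = 283

5 | 130 ; 14 | 280 ; 15 | 71 ; 17 | 40 ; 24 | 96 ; 25 | 175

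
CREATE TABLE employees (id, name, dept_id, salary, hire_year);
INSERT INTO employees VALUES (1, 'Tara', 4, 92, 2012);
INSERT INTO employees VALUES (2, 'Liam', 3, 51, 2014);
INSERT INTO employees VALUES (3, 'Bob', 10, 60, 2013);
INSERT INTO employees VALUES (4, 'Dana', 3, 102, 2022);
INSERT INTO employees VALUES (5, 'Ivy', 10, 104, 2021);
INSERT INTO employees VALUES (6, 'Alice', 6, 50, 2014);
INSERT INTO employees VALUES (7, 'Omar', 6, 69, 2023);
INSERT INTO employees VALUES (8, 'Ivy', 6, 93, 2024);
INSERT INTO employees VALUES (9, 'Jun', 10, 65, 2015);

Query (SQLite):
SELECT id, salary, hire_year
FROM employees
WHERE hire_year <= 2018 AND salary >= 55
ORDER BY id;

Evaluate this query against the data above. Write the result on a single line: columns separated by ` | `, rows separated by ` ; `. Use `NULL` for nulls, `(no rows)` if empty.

1 | 92 | 2012 ; 3 | 60 | 2013 ; 9 | 65 | 2015

hire_year <= 2018: ids {1, 2, 3, 6, 9}
salary >= 55: ids {1, 3, 4, 5, 7, 8, 9}
Combine with AND.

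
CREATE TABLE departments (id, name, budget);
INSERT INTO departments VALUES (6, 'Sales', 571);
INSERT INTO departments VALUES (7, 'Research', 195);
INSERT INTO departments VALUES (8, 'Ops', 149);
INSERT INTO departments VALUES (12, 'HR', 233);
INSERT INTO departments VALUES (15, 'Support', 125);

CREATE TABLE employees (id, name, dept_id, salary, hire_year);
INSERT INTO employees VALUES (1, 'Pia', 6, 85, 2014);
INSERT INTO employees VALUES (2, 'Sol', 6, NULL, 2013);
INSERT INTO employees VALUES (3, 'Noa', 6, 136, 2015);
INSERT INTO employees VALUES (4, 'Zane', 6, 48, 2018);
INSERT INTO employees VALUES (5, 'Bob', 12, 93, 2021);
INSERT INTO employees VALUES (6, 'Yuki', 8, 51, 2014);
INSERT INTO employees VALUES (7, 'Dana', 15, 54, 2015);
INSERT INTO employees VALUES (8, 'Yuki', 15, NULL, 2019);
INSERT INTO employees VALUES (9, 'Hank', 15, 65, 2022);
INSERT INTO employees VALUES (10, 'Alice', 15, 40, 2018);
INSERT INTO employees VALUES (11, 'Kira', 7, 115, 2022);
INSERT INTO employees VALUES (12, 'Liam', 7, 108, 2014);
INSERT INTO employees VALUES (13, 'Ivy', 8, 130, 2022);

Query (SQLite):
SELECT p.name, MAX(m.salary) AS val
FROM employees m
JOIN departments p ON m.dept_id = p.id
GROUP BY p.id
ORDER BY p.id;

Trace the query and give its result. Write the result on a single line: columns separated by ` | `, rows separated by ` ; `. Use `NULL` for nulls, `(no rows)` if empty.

Join each employees row to its departments via dept_id.
Group joined rows by departments.id; compute MAX(m.salary) per group.
  6: ids {1, 2, 3, 4} → MAX(m.salary)=136
  7: ids {11, 12} → MAX(m.salary)=115
  8: ids {6, 13} → MAX(m.salary)=130
  12: ids {5} → MAX(m.salary)=93
  15: ids {7, 8, 9, 10} → MAX(m.salary)=65

Sales | 136 ; Research | 115 ; Ops | 130 ; HR | 93 ; Support | 65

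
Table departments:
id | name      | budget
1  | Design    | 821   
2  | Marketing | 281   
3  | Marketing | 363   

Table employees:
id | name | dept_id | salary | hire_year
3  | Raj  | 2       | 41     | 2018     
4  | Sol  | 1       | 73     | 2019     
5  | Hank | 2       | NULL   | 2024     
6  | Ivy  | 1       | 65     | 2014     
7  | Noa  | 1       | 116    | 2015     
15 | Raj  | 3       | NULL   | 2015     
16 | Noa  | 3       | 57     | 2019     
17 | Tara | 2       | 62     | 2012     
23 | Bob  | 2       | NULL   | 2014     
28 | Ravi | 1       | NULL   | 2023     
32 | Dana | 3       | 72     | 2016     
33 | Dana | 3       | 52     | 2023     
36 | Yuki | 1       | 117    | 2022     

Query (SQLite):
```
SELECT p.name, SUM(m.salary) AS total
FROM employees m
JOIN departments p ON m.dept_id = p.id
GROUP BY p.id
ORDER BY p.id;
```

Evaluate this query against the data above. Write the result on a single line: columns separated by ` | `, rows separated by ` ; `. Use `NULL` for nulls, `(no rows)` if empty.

Design | 371 ; Marketing | 103 ; Marketing | 181

Join each employees row to its departments via dept_id.
Group joined rows by departments.id; compute SUM(m.salary) per group.
  1: ids {4, 6, 7, 28, 36} → SUM(m.salary)=371
  2: ids {3, 5, 17, 23} → SUM(m.salary)=103
  3: ids {15, 16, 32, 33} → SUM(m.salary)=181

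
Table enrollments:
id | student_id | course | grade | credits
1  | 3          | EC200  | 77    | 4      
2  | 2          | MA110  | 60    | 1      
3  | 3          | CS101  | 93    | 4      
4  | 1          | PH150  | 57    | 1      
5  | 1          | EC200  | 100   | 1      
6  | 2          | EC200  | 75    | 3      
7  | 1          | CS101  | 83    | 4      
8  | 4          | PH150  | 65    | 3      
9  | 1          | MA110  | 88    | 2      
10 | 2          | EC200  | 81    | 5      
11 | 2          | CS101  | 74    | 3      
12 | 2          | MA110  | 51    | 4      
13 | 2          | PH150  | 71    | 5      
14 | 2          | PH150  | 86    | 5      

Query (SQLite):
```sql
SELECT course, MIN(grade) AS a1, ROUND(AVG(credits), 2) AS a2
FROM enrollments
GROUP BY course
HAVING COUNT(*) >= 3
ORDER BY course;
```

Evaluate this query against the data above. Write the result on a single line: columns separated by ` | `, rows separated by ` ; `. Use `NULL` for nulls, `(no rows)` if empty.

Group enrollments by course.
Per group compute: MIN(grade), ROUND(AVG(credits), 2).
HAVING: drop groups with fewer than 3 rows.
  CS101: ids {3, 7, 11} → MIN(grade)=74, ROUND(AVG(credits), 2)=3.67
  EC200: ids {1, 5, 6, 10} → MIN(grade)=75, ROUND(AVG(credits), 2)=3.25
  MA110: ids {2, 9, 12} → MIN(grade)=51, ROUND(AVG(credits), 2)=2.33
  PH150: ids {4, 8, 13, 14} → MIN(grade)=57, ROUND(AVG(credits), 2)=3.5

CS101 | 74 | 3.67 ; EC200 | 75 | 3.25 ; MA110 | 51 | 2.33 ; PH150 | 57 | 3.5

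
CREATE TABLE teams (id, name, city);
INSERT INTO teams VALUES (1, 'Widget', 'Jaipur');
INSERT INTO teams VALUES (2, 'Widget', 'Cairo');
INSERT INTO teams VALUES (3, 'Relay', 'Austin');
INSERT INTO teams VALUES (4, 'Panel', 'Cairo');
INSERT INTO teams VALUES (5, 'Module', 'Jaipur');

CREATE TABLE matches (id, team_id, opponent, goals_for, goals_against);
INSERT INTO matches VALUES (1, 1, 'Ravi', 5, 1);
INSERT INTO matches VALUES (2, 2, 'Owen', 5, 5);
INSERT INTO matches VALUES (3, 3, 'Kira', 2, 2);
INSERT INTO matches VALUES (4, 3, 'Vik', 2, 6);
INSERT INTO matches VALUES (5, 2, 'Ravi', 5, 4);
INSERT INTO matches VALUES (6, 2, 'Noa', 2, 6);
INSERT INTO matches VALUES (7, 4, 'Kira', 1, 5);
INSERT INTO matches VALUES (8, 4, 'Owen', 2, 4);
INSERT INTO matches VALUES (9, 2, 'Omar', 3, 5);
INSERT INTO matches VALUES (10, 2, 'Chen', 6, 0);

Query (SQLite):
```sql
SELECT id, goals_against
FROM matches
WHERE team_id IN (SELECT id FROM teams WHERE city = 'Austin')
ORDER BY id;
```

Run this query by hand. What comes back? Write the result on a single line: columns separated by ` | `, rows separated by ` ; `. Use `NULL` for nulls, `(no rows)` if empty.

3 | 2 ; 4 | 6

Inner query: teams.id where city = 'Austin'.
Outer: keep matches rows whose team_id is in that set.
Inner query → {3}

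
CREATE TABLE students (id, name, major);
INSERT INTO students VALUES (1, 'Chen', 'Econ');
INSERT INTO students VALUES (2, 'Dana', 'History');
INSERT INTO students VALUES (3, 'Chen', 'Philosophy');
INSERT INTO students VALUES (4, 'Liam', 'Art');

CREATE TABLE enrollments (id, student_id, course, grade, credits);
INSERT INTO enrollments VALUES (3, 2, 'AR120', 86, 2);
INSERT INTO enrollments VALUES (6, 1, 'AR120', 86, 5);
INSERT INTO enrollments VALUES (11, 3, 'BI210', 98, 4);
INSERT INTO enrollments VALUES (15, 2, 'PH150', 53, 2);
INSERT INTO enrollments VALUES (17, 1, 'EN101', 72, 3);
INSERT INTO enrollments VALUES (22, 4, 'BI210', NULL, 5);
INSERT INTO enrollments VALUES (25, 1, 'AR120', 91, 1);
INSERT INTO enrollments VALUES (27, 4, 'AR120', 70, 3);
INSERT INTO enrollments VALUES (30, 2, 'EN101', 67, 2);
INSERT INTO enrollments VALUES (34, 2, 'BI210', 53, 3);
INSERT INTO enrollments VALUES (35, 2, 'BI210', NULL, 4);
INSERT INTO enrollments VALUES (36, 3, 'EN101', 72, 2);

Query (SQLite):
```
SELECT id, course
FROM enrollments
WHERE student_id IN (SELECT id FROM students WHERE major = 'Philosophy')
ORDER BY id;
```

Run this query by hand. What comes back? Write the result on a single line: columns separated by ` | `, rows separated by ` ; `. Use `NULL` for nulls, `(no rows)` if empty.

11 | BI210 ; 36 | EN101

Inner query: students.id where major = 'Philosophy'.
Outer: keep enrollments rows whose student_id is in that set.
Inner query → {3}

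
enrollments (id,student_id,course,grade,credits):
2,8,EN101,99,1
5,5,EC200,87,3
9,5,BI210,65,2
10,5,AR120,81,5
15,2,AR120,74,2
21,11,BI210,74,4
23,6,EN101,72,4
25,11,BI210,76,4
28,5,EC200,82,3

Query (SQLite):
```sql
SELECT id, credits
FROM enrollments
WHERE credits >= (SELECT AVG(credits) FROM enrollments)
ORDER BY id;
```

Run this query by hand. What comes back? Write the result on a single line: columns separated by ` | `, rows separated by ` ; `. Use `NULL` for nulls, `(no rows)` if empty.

10 | 5 ; 21 | 4 ; 23 | 4 ; 25 | 4

Scalar subquery: AVG(credits) over all enrollments rows = 3.111111 (≈; comparison uses full precision).
Keep rows where credits >= that value.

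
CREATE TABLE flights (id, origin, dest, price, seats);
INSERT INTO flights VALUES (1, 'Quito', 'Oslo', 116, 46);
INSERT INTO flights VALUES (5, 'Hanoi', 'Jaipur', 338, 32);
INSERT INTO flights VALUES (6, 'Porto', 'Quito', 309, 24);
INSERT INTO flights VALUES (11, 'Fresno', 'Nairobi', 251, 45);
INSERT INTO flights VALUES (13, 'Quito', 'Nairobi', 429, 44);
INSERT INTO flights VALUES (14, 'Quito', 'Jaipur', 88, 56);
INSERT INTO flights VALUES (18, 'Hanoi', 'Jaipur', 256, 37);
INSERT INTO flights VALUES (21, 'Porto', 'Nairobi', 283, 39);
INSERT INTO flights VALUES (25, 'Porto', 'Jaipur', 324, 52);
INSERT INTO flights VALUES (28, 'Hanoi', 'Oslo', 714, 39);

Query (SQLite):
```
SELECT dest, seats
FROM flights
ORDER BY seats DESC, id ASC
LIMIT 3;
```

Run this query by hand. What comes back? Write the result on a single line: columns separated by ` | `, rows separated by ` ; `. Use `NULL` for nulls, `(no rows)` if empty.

Jaipur | 56 ; Jaipur | 52 ; Oslo | 46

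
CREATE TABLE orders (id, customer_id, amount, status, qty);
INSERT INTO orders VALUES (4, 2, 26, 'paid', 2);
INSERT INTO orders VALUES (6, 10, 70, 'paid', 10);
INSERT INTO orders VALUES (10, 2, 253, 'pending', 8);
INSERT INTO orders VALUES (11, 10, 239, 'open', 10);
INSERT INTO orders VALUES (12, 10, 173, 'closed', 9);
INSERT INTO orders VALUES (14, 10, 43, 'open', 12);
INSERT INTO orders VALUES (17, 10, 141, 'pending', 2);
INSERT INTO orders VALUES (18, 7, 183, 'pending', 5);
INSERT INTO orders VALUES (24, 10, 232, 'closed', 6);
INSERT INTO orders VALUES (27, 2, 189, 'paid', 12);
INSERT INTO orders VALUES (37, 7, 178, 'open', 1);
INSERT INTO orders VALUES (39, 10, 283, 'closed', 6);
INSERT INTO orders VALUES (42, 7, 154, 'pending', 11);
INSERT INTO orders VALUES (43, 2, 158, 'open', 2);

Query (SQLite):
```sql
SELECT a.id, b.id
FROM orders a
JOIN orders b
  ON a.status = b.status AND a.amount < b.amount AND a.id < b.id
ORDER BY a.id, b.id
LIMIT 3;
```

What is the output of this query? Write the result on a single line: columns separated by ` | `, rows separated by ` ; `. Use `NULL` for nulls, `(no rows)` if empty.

Pairs (a,b) with same status, a.amount < b.amount, a.id < b.id.
status groups: closed:{12,24,39} open:{11,14,37,43} paid:{4,6,27} pending:{10,17,18,42}
Ordered by (a.id, b.id); first 3.

4 | 6 ; 4 | 27 ; 6 | 27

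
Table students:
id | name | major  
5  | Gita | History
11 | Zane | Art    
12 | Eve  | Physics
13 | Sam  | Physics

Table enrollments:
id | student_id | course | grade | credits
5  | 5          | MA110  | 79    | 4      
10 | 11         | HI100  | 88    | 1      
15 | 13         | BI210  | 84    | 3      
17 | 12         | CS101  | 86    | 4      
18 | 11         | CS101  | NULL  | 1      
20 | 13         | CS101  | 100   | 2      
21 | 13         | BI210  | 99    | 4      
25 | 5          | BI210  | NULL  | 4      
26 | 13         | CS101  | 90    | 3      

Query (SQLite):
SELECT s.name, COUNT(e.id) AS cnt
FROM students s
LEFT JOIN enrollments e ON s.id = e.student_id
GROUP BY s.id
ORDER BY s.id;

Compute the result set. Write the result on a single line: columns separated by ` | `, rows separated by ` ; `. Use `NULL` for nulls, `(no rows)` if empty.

LEFT JOIN keeps every students row; unmatched ones get NULL for enrollments columns.
Group by students.id and compute COUNT(e.id). COUNT(col) of an all-NULL group is 0.
  5: ids {5, 25} → COUNT(e.id)=2
  11: ids {10, 18} → COUNT(e.id)=2
  12: ids {17} → COUNT(e.id)=1
  13: ids {15, 20, 21, 26} → COUNT(e.id)=4

Gita | 2 ; Zane | 2 ; Eve | 1 ; Sam | 4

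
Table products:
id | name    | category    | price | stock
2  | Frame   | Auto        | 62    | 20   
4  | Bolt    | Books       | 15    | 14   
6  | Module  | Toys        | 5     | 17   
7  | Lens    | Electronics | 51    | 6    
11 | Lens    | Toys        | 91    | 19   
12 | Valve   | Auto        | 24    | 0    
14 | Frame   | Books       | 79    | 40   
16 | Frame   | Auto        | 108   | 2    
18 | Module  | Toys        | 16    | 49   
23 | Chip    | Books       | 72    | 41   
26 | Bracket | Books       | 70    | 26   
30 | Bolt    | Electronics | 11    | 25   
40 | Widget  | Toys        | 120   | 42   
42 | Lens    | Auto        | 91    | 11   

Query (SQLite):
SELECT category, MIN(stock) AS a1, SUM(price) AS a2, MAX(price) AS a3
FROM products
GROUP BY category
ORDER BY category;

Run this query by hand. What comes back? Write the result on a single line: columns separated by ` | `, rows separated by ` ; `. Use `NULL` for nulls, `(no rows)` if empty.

Auto | 0 | 285 | 108 ; Books | 14 | 236 | 79 ; Electronics | 6 | 62 | 51 ; Toys | 17 | 232 | 120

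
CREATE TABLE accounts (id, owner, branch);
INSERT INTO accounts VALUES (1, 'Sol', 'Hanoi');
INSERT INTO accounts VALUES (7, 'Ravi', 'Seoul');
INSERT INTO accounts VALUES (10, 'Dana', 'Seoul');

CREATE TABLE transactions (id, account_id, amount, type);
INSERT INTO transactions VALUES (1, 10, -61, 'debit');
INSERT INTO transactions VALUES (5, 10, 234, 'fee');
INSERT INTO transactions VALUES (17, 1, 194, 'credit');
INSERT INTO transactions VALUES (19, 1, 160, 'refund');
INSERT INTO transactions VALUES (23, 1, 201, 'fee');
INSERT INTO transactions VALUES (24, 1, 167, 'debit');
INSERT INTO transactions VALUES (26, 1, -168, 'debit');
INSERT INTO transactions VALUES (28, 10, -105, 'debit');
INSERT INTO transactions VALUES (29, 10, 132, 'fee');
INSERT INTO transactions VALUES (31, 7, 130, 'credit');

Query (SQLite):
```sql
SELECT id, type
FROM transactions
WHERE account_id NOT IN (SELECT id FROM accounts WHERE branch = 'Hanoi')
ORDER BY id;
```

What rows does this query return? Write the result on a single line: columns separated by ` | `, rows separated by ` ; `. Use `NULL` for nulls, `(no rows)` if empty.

1 | debit ; 5 | fee ; 28 | debit ; 29 | fee ; 31 | credit

Inner query: accounts.id where branch = 'Hanoi'.
Outer: keep transactions rows whose account_id is not in that set.
Inner query → {1}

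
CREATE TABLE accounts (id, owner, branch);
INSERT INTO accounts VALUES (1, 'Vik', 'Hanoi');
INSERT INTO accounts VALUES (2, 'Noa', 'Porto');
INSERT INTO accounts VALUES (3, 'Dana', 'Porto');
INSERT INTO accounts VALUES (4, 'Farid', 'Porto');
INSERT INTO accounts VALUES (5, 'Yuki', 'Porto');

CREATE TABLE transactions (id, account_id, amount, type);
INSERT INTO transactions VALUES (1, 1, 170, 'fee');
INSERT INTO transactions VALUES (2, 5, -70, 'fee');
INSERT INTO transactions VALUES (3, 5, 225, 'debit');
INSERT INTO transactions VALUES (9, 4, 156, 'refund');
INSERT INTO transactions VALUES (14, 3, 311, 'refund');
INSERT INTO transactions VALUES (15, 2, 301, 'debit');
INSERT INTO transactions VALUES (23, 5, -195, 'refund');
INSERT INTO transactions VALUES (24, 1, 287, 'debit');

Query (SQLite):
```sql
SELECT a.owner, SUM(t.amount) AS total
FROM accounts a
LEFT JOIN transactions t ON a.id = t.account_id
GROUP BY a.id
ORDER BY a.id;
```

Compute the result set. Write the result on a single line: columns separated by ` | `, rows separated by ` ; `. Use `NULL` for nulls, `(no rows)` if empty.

Vik | 457 ; Noa | 301 ; Dana | 311 ; Farid | 156 ; Yuki | -40

LEFT JOIN keeps every accounts row; unmatched ones get NULL for transactions columns.
Group by accounts.id and compute SUM(t.amount). SUM over an all-NULL group is NULL.
  1: ids {1, 24} → SUM(t.amount)=457
  2: ids {15} → SUM(t.amount)=301
  3: ids {14} → SUM(t.amount)=311
  4: ids {9} → SUM(t.amount)=156
  5: ids {2, 3, 23} → SUM(t.amount)=-40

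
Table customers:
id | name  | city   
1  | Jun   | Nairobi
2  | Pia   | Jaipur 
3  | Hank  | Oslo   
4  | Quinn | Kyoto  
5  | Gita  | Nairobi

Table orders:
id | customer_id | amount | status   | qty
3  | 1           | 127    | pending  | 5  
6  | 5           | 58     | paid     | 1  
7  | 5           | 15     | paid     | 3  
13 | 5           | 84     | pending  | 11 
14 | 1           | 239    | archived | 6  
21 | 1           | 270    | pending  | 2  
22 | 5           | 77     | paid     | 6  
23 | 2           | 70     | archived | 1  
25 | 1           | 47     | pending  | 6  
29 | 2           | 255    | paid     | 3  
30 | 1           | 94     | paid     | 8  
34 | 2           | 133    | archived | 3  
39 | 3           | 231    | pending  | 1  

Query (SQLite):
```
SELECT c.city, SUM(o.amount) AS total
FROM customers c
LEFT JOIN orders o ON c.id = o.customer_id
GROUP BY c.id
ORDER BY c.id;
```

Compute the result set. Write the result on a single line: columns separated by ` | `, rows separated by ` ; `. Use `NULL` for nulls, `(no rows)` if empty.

Nairobi | 777 ; Jaipur | 458 ; Oslo | 231 ; Kyoto | NULL ; Nairobi | 234

LEFT JOIN keeps every customers row; unmatched ones get NULL for orders columns.
Group by customers.id and compute SUM(o.amount). SUM over an all-NULL group is NULL.
  1: ids {3, 14, 21, 25, 30} → SUM(o.amount)=777
  2: ids {23, 29, 34} → SUM(o.amount)=458
  3: ids {39} → SUM(o.amount)=231
  4: ids {—} → SUM(o.amount)=NULL
  5: ids {6, 7, 13, 22} → SUM(o.amount)=234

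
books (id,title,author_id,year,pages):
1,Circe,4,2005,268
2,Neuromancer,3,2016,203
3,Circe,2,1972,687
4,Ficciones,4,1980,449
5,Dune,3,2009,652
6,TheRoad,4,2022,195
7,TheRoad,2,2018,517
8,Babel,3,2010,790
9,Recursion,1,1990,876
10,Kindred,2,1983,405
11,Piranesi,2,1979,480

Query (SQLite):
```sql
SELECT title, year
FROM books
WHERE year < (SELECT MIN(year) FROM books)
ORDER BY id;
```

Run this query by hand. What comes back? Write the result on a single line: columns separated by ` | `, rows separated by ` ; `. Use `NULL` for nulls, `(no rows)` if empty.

(no rows)

Scalar subquery: MIN(year) over all books rows = 1972.
Keep rows where year < that value.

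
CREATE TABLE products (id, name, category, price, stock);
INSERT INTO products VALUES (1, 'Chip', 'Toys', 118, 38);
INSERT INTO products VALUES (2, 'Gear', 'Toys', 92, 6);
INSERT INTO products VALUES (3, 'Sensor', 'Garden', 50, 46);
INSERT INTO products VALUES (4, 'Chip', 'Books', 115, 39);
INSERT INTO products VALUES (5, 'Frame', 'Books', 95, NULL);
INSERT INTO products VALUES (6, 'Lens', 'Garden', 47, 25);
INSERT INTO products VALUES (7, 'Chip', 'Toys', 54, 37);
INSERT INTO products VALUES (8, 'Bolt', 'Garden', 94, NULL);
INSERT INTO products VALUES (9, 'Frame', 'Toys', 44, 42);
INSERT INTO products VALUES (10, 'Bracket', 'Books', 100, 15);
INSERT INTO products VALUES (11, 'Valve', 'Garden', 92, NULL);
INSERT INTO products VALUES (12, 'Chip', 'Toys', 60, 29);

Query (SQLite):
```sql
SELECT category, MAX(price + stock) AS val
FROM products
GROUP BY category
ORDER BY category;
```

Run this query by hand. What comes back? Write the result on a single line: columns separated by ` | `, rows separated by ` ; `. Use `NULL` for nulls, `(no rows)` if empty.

For each row compute price + stock.
Group by category; take MAX of the expression per group.
  Books: ids {4, 5, 10} → MAX(price + stock)=154
  Garden: ids {3, 6, 8, 11} → MAX(price + stock)=96
  Toys: ids {1, 2, 7, 9, 12} → MAX(price + stock)=156

Books | 154 ; Garden | 96 ; Toys | 156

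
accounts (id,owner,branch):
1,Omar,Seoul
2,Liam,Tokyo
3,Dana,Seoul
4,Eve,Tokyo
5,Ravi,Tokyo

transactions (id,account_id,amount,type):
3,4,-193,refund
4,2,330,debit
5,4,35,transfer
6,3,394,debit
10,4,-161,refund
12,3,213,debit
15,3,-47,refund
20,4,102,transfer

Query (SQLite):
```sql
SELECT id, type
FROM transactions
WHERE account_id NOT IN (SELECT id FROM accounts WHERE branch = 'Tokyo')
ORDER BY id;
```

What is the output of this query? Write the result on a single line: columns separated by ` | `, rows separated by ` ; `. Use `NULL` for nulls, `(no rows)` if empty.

Inner query: accounts.id where branch = 'Tokyo'.
Outer: keep transactions rows whose account_id is not in that set.
Inner query → {2, 4, 5}

6 | debit ; 12 | debit ; 15 | refund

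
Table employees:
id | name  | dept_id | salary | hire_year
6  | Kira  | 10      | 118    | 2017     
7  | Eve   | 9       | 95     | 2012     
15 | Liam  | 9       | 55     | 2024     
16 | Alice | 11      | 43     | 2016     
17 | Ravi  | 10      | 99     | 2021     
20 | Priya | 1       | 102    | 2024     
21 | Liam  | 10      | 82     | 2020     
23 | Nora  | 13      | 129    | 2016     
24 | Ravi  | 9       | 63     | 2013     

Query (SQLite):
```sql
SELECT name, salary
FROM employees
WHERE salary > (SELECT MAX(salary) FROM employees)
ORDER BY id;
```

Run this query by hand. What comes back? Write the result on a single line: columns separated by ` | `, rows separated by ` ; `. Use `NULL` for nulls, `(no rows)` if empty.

Scalar subquery: MAX(salary) over all employees rows = 129.
Keep rows where salary > that value.

(no rows)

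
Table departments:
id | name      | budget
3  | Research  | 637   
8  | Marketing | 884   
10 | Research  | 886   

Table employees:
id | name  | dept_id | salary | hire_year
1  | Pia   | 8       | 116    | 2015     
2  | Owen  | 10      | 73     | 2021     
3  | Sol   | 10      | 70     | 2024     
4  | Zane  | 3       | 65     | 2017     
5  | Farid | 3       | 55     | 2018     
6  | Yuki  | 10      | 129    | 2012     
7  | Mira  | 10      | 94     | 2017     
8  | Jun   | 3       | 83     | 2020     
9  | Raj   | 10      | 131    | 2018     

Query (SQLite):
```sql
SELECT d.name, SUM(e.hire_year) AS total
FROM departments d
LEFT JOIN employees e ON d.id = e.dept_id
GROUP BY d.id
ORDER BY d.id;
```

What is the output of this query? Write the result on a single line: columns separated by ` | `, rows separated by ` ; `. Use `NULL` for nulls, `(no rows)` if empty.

LEFT JOIN keeps every departments row; unmatched ones get NULL for employees columns.
Group by departments.id and compute SUM(e.hire_year). SUM over an all-NULL group is NULL.
  3: ids {4, 5, 8} → SUM(e.hire_year)=6055
  8: ids {1} → SUM(e.hire_year)=2015
  10: ids {2, 3, 6, 7, 9} → SUM(e.hire_year)=10092

Research | 6055 ; Marketing | 2015 ; Research | 10092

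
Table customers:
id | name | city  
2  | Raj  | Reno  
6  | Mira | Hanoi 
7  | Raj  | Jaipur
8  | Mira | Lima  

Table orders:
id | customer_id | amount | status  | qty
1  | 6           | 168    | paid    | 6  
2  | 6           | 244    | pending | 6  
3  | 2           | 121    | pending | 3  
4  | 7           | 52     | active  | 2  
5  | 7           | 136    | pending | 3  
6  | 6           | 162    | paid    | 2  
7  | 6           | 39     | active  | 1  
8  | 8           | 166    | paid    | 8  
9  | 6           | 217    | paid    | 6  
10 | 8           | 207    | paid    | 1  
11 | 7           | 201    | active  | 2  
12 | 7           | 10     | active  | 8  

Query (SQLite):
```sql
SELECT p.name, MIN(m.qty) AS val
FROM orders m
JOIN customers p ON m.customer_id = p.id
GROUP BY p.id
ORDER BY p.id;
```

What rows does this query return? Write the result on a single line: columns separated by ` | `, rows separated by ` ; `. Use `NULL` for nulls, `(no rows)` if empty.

Raj | 3 ; Mira | 1 ; Raj | 2 ; Mira | 1

Join each orders row to its customers via customer_id.
Group joined rows by customers.id; compute MIN(m.qty) per group.
  2: ids {3} → MIN(m.qty)=3
  6: ids {1, 2, 6, 7, 9} → MIN(m.qty)=1
  7: ids {4, 5, 11, 12} → MIN(m.qty)=2
  8: ids {8, 10} → MIN(m.qty)=1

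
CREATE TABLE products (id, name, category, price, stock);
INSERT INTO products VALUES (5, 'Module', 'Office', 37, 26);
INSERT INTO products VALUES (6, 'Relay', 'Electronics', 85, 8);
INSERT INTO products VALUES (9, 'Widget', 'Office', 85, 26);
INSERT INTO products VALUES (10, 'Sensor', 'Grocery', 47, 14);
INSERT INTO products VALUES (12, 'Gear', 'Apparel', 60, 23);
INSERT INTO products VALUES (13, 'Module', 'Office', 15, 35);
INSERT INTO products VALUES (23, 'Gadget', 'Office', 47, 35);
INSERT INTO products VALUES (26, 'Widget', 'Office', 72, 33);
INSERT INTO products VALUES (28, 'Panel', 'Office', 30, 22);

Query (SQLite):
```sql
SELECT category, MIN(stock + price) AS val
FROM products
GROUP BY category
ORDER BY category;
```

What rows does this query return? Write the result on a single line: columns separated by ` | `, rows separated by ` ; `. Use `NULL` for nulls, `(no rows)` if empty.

For each row compute stock + price.
Group by category; take MIN of the expression per group.
  Apparel: ids {12} → MIN(stock + price)=83
  Electronics: ids {6} → MIN(stock + price)=93
  Grocery: ids {10} → MIN(stock + price)=61
  Office: ids {5, 9, 13, 23, 26, 28} → MIN(stock + price)=50

Apparel | 83 ; Electronics | 93 ; Grocery | 61 ; Office | 50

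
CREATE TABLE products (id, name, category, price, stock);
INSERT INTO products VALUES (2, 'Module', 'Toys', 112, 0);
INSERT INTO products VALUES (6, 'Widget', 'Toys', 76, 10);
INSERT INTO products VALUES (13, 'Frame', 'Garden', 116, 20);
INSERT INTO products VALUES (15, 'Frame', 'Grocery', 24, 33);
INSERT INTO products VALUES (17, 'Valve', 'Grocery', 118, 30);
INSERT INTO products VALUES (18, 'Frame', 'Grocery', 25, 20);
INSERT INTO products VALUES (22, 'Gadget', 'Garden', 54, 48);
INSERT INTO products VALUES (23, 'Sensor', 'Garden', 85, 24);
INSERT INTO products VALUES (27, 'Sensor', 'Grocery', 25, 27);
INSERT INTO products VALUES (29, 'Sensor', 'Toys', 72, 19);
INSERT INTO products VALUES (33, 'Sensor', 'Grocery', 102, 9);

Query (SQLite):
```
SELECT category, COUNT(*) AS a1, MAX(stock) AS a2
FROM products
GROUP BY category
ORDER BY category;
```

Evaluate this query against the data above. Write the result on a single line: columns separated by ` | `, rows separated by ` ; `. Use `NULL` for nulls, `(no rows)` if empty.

Group products by category.
Per group compute: COUNT(*), MAX(stock).
  Garden: ids {13, 22, 23} → COUNT(*)=3, MAX(stock)=48
  Grocery: ids {15, 17, 18, 27, 33} → COUNT(*)=5, MAX(stock)=33
  Toys: ids {2, 6, 29} → COUNT(*)=3, MAX(stock)=19

Garden | 3 | 48 ; Grocery | 5 | 33 ; Toys | 3 | 19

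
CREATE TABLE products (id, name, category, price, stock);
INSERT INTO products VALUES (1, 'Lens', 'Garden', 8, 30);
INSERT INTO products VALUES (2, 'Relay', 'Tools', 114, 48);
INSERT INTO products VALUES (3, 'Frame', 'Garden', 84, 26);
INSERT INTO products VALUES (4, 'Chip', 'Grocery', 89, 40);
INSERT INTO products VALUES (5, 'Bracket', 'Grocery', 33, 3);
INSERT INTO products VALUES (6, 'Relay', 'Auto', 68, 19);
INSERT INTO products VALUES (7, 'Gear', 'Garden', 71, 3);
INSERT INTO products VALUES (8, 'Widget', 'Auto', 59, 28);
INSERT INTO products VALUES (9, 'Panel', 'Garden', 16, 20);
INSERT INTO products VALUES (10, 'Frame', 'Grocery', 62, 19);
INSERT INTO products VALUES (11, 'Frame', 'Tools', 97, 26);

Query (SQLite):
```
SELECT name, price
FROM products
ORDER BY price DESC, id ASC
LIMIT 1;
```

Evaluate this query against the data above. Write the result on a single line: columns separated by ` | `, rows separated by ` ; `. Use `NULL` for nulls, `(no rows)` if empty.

Relay | 114

Sort by price desc, tiebreak id asc: (114, id=2), (97, id=11), (89, id=4), (84, id=3) …. Take first 1.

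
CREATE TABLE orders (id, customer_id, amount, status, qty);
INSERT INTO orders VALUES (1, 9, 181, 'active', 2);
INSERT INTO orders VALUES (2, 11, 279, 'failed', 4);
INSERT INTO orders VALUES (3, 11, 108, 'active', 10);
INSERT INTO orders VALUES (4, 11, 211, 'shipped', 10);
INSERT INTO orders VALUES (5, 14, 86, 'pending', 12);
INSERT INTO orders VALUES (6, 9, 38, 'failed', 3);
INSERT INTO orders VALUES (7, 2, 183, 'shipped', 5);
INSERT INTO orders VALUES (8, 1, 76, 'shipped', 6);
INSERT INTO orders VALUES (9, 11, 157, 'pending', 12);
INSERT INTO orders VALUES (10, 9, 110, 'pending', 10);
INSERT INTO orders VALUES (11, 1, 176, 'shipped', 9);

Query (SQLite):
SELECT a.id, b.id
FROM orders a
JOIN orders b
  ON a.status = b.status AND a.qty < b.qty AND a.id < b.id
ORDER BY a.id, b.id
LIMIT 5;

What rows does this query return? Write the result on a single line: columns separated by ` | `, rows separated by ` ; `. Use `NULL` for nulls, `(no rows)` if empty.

1 | 3 ; 7 | 8 ; 7 | 11 ; 8 | 11

Pairs (a,b) with same status, a.qty < b.qty, a.id < b.id.
status groups: active:{1,3} failed:{2,6} pending:{5,9,10} shipped:{4,7,8,11}
Ordered by (a.id, b.id); first 5.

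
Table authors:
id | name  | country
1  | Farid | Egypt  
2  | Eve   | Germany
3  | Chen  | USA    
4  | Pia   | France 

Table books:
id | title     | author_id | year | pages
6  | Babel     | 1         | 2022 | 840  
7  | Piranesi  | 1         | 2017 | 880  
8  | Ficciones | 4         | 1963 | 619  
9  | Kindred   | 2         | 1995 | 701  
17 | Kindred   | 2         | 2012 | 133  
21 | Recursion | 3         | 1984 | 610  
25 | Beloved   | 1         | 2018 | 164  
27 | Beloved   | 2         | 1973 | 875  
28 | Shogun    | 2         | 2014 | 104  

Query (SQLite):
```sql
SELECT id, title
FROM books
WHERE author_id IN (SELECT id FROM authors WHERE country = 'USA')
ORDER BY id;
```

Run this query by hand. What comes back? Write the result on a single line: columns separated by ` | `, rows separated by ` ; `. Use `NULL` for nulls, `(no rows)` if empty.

21 | Recursion

Inner query: authors.id where country = 'USA'.
Outer: keep books rows whose author_id is in that set.
Inner query → {3}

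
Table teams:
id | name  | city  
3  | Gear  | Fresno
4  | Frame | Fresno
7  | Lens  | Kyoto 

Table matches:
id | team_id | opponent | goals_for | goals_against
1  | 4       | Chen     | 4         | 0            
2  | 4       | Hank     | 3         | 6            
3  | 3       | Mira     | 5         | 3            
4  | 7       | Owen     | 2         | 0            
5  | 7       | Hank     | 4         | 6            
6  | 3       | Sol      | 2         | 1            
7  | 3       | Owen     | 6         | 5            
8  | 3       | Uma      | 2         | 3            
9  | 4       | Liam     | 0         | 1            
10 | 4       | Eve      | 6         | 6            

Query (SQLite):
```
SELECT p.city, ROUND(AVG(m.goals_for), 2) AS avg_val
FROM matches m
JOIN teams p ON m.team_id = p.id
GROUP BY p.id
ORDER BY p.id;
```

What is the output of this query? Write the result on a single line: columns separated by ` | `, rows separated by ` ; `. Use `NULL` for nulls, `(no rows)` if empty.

Fresno | 3.75 ; Fresno | 3.25 ; Kyoto | 3

Join each matches row to its teams via team_id.
Group joined rows by teams.id; compute ROUND(AVG(m.goals_for), 2) per group.
  3: ids {3, 6, 7, 8} → ROUND(AVG(m.goals_for), 2)=3.75
  4: ids {1, 2, 9, 10} → ROUND(AVG(m.goals_for), 2)=3.25
  7: ids {4, 5} → ROUND(AVG(m.goals_for), 2)=3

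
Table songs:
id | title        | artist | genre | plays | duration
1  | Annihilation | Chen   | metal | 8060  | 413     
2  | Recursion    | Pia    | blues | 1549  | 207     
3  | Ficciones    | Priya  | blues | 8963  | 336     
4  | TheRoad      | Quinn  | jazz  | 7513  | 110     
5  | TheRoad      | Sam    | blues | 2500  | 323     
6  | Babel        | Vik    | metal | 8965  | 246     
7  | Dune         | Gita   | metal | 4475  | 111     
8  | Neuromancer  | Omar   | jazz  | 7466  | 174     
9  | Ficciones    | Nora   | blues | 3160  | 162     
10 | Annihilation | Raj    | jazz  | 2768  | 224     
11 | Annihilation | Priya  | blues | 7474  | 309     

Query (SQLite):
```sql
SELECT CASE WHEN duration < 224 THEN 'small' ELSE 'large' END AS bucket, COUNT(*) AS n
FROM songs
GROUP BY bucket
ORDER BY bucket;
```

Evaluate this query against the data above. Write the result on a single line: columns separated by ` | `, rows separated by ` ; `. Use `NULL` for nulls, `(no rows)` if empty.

large | 6 ; small | 5

Bucket rows by duration < 224 → 'small' else 'large'; count each bucket.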